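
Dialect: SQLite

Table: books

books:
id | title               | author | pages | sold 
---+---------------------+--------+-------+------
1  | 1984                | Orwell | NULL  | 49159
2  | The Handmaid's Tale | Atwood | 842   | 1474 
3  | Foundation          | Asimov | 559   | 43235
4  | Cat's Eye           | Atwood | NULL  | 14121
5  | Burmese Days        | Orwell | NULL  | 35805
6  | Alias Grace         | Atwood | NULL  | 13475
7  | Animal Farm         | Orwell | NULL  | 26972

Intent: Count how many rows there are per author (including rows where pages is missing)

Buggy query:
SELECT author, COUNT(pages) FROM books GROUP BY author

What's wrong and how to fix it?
Bug: COUNT(column) counts non-NULL values only; rows with NULL pages aren't counted

Fix: Use COUNT(*) to count all rows regardless of NULL

Corrected query:
SELECT author, COUNT(*) FROM books GROUP BY author

Result:
author | COUNT(*)
-------+---------
Asimov | 1       
Atwood | 3       
Orwell | 3       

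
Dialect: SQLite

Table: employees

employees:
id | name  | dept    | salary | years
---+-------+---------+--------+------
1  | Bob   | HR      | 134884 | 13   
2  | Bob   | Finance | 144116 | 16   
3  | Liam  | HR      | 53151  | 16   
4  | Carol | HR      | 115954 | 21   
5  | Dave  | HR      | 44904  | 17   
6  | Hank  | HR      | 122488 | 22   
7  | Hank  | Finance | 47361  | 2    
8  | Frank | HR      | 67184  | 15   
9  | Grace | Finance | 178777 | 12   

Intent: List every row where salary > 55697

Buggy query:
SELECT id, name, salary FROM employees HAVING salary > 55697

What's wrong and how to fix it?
Bug: HAVING filters the output of aggregation, but this query has no GROUP BY and no aggregate functions, so SQLite rejects it (HAVING clause on a non-aggregate query); the condition here is per row

Fix: Use WHERE for row-level filtering

Corrected query:
SELECT id, name, salary FROM employees WHERE salary > 55697

Result:
id | name  | salary
---+-------+-------
1  | Bob   | 134884
2  | Bob   | 144116
4  | Carol | 115954
6  | Hank  | 122488
8  | Frank | 67184 
9  | Grace | 178777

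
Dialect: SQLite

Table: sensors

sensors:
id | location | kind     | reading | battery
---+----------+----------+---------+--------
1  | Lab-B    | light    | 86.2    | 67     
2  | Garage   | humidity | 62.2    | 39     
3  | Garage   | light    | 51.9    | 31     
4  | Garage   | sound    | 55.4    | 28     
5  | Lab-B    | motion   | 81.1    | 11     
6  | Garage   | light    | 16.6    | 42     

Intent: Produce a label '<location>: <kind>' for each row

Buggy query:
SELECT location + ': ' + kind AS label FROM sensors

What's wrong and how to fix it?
Bug: SQLite uses || for string concatenation; + coerces text to numbers (yielding 0)

Fix: Use the || operator for string concatenation

Corrected query:
SELECT location || ': ' || kind AS label FROM sensors

Result:
label           
----------------
Lab-B: light    
Garage: humidity
Garage: light   
Garage: sound   
Lab-B: motion   
Garage: light   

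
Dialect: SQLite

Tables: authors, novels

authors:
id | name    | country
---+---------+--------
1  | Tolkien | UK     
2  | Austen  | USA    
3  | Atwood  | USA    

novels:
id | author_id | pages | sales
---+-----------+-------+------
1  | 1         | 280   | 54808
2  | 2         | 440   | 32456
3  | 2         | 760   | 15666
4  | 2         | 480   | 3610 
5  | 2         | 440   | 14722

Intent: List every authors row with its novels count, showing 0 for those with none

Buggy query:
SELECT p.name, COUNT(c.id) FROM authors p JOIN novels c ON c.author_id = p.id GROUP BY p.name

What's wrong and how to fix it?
Bug: An inner join excludes parents with zero children

Fix: Use LEFT JOIN so parents without children still appear (COUNT(c.id) gives 0)

Corrected query:
SELECT p.name, COUNT(c.id) FROM authors p LEFT JOIN novels c ON c.author_id = p.id GROUP BY p.name

Result:
name    | COUNT(c.id)
--------+------------
Atwood  | 0          
Austen  | 4          
Tolkien | 1          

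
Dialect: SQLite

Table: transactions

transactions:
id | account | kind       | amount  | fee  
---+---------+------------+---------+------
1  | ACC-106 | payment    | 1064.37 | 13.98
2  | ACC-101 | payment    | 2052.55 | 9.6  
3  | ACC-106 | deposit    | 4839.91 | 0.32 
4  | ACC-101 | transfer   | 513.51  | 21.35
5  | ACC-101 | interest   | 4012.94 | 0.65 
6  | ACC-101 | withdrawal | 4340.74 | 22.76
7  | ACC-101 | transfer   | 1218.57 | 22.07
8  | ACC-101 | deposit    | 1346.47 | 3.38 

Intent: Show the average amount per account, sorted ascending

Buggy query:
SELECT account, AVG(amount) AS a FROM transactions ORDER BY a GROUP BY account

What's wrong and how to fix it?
Bug: ORDER BY appears before GROUP BY; SQL clause order requires GROUP BY first

Fix: Reorder: SELECT … FROM … GROUP BY … ORDER BY …

Corrected query:
SELECT account, AVG(amount) AS a FROM transactions GROUP BY account ORDER BY a

Result:
account | a          
--------+------------
ACC-101 | 2247.463333
ACC-106 | 2952.14    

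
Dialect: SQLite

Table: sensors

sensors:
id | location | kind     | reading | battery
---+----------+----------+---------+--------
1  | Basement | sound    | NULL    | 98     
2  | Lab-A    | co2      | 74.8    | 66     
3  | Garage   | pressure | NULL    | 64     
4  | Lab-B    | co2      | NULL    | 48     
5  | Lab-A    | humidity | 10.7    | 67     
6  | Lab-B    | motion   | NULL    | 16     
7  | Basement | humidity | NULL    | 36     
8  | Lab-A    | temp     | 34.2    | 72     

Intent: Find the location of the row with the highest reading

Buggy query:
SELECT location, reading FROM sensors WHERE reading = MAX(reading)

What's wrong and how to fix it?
Bug: WHERE is evaluated per row; an aggregate over the whole table isn't defined there

Fix: Wrap MAX in a scalar subquery so WHERE compares against a single value

Corrected query:
SELECT location, reading FROM sensors WHERE reading = (SELECT MAX(reading) FROM sensors)

Result:
location | reading
---------+--------
Lab-A    | 74.8   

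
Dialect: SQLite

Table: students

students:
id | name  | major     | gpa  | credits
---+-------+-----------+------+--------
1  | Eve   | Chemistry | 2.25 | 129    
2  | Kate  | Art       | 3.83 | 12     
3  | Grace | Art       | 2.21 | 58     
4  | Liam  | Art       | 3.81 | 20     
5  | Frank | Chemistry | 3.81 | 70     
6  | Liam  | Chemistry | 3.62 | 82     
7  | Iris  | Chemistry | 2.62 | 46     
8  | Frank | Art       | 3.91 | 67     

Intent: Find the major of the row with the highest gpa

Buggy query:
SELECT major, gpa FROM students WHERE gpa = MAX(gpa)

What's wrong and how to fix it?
Bug: WHERE is evaluated per row; an aggregate over the whole table isn't defined there

Fix: Use a subquery: WHERE gpa = (SELECT MAX(gpa) FROM students)

Corrected query:
SELECT major, gpa FROM students WHERE gpa = (SELECT MAX(gpa) FROM students)

Result:
major | gpa 
------+-----
Art   | 3.91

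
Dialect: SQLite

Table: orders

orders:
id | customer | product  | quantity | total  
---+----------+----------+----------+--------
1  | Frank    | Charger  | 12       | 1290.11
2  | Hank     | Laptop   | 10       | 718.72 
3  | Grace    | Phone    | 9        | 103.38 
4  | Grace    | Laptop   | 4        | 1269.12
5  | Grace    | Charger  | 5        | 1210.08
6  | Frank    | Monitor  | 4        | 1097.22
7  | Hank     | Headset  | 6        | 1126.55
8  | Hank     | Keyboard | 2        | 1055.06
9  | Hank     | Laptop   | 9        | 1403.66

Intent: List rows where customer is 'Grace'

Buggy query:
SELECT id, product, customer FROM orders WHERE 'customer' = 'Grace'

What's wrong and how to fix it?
Bug: Single quotes denote string literals in SQL; the column name is being compared as a constant string

Fix: Reference the column as customer without single quotes

Corrected query:
SELECT id, product, customer FROM orders WHERE customer = 'Grace'

Result:
id | product | customer
---+---------+---------
3  | Phone   | Grace   
4  | Laptop  | Grace   
5  | Charger | Grace   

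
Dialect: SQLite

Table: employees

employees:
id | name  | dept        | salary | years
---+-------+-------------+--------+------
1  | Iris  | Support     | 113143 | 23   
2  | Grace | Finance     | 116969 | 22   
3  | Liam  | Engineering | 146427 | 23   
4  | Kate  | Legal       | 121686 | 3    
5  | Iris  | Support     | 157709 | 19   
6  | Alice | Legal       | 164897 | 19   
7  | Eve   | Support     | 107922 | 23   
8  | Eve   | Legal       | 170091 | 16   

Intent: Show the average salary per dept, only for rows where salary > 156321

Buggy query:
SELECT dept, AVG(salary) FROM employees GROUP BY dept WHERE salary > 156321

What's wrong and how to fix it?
Bug: Row-level WHERE must come before GROUP BY in the clause order

Fix: Move the WHERE clause before GROUP BY

Corrected query:
SELECT dept, AVG(salary) FROM employees WHERE salary > 156321 GROUP BY dept

Result:
dept    | AVG(salary)
--------+------------
Legal   | 167494     
Support | 157709     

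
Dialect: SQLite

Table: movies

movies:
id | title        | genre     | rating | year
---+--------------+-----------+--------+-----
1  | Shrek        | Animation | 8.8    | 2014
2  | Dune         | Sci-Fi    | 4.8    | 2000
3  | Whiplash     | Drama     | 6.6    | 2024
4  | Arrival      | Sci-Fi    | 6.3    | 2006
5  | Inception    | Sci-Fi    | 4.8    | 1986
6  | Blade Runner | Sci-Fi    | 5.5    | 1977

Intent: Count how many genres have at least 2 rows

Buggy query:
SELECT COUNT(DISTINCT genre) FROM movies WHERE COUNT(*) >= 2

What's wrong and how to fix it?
Bug: WHERE filters individual rows, not groups, so a group-level COUNT is invalid there

Fix: Group first with HAVING COUNT(*) >= 2, then COUNT the resulting groups

Corrected query:
SELECT COUNT(*) FROM (SELECT genre FROM movies GROUP BY genre HAVING COUNT(*) >= 2)

Result:
COUNT(*)
--------
1       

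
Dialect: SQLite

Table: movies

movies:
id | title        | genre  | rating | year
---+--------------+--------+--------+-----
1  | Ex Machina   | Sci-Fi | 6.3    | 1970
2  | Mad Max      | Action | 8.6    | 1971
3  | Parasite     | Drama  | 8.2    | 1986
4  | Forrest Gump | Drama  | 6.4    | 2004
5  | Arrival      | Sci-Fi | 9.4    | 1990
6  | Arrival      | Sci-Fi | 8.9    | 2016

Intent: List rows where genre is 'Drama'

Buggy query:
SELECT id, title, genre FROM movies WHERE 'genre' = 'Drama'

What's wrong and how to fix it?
Bug: Single quotes denote string literals in SQL; the column name is being compared as a constant string

Fix: Remove the quotes around the column name (or use double quotes for an identifier)

Corrected query:
SELECT id, title, genre FROM movies WHERE genre = 'Drama'

Result:
id | title        | genre
---+--------------+------
3  | Parasite     | Drama
4  | Forrest Gump | Drama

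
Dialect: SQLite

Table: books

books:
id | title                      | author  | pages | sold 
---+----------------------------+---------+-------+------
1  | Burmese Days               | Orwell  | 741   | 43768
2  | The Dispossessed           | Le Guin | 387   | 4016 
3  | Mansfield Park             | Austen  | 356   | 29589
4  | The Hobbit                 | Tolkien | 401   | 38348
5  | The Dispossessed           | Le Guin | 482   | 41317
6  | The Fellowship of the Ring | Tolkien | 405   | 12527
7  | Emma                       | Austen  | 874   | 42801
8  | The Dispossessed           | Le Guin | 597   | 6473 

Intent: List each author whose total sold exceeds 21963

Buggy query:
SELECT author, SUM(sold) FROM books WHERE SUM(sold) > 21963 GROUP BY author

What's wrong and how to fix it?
Bug: WHERE runs before GROUP BY, so aggregates aren't available there

Fix: Move the aggregate condition to a HAVING clause

Corrected query:
SELECT author, SUM(sold) FROM books GROUP BY author HAVING SUM(sold) > 21963

Result:
author  | SUM(sold)
--------+----------
Austen  | 72390    
Le Guin | 51806    
Orwell  | 43768    
Tolkien | 50875    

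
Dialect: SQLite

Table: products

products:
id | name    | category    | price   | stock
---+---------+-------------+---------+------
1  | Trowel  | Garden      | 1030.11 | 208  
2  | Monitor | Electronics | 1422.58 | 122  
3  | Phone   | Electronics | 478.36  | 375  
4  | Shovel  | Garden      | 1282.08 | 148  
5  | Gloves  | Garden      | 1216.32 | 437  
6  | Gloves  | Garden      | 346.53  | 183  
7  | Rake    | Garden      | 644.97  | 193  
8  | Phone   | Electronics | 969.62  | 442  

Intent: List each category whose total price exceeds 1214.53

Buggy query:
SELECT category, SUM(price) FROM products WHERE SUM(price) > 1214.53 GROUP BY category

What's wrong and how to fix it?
Bug: Aggregate functions cannot appear in a WHERE clause

Fix: Use HAVING (which filters groups after aggregation) instead of WHERE

Corrected query:
SELECT category, SUM(price) FROM products GROUP BY category HAVING SUM(price) > 1214.53

Result:
category    | SUM(price)
------------+-----------
Electronics | 2870.56   
Garden      | 4520.01   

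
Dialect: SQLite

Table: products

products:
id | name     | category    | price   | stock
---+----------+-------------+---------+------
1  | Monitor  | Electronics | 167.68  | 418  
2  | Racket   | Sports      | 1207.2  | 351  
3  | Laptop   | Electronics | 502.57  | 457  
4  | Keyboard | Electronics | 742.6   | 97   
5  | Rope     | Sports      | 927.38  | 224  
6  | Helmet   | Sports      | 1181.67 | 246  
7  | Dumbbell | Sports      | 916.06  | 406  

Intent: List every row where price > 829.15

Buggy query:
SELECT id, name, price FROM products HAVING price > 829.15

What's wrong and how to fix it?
Bug: HAVING filters the output of aggregation, but this query has no GROUP BY and no aggregate functions, so SQLite rejects it (HAVING clause on a non-aggregate query); the condition here is per row

Fix: Use WHERE for row-level filtering

Corrected query:
SELECT id, name, price FROM products WHERE price > 829.15

Result:
id | name     | price  
---+----------+--------
2  | Racket   | 1207.2 
5  | Rope     | 927.38 
6  | Helmet   | 1181.67
7  | Dumbbell | 916.06 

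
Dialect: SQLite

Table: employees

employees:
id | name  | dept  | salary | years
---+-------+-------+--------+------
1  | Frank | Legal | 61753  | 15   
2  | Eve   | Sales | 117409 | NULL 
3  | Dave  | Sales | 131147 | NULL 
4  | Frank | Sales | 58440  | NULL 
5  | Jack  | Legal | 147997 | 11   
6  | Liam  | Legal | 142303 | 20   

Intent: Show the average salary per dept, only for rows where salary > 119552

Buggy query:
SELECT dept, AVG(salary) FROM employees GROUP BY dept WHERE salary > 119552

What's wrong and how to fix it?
Bug: WHERE cannot follow GROUP BY

Fix: Move the WHERE clause before GROUP BY

Corrected query:
SELECT dept, AVG(salary) FROM employees WHERE salary > 119552 GROUP BY dept

Result:
dept  | AVG(salary)
------+------------
Legal | 145150     
Sales | 131147     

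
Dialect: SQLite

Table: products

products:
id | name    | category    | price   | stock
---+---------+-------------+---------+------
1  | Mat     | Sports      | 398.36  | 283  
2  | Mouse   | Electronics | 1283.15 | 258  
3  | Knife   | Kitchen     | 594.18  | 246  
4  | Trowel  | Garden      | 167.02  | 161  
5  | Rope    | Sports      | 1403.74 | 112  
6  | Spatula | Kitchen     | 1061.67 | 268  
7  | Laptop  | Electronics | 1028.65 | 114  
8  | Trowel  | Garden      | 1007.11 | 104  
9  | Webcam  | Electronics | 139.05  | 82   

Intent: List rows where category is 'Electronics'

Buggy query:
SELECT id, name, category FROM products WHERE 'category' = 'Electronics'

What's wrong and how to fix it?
Bug: 'category' in single quotes is a string literal, not the column; the comparison is literal-vs-literal and never true

Fix: Remove the quotes around the column name (or use double quotes for an identifier)

Corrected query:
SELECT id, name, category FROM products WHERE category = 'Electronics'

Result:
id | name   | category   
---+--------+------------
2  | Mouse  | Electronics
7  | Laptop | Electronics
9  | Webcam | Electronics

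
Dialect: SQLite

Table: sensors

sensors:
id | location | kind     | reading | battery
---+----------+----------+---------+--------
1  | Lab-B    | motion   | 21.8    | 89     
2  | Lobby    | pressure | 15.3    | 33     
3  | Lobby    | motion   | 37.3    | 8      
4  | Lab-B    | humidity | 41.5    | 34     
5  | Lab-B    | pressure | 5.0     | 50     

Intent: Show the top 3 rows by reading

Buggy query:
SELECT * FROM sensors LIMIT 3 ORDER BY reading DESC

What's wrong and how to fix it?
Bug: LIMIT must come after ORDER BY

Fix: Sort with ORDER BY, then apply LIMIT

Corrected query:
SELECT * FROM sensors ORDER BY reading DESC LIMIT 3

Result:
id | location | kind     | reading | battery
---+----------+----------+---------+--------
4  | Lab-B    | humidity | 41.5    | 34     
3  | Lobby    | motion   | 37.3    | 8      
1  | Lab-B    | motion   | 21.8    | 89     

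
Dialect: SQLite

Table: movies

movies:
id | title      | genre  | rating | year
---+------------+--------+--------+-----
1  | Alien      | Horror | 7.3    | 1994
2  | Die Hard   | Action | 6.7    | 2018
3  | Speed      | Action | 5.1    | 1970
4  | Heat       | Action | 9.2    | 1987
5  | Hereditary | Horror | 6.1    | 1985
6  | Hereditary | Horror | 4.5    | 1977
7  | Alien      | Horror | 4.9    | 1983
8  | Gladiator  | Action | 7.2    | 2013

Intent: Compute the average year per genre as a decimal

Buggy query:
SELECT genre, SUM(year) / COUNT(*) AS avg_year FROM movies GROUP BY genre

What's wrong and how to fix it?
Bug: SUM(year) and COUNT(*) are both integers; the division truncates the fractional part

Fix: Cast one side to REAL so the division keeps the fractional part

Corrected query:
SELECT genre, SUM(year) * 1.0 / COUNT(*) AS avg_year FROM movies GROUP BY genre

Result:
genre  | avg_year
-------+---------
Action | 1997    
Horror | 1984.75 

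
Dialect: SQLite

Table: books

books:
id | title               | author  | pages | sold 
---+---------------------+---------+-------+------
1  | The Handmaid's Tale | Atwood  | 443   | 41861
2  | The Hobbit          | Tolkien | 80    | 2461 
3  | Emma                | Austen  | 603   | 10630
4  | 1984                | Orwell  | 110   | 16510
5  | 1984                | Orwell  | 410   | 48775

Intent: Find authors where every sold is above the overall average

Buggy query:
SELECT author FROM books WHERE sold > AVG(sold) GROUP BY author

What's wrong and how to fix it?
Bug: WHERE evaluates per row before aggregation, so AVG() is unavailable

Fix: Compute the overall average in a scalar subquery and compare each group's MIN against it in HAVING

Corrected query:
SELECT author FROM books GROUP BY author HAVING MIN(sold) > (SELECT AVG(sold) FROM books)

Result:
author
------
Atwood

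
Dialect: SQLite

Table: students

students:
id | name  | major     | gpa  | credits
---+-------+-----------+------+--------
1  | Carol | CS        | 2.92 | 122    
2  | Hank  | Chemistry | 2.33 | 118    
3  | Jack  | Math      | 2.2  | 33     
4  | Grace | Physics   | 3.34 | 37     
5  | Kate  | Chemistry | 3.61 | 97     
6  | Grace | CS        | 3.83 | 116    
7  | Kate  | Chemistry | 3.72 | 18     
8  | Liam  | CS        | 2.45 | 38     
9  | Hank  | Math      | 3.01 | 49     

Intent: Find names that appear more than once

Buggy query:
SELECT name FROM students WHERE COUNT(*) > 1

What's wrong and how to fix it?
Bug: WHERE can't reference COUNT(*); aggregates are computed after WHERE

Fix: GROUP BY name, then filter groups with HAVING COUNT(*) > 1

Corrected query:
SELECT name FROM students GROUP BY name HAVING COUNT(*) > 1

Result:
name 
-----
Grace
Hank 
Kate 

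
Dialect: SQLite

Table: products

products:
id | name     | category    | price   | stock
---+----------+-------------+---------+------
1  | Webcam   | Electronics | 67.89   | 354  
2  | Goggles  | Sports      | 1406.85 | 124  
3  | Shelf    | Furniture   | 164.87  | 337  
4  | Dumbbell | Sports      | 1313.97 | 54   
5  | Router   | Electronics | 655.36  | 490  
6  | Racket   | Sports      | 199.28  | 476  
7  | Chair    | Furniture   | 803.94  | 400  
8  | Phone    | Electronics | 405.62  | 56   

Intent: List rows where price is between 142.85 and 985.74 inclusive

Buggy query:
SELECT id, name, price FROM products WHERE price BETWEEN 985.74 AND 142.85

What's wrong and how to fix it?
Bug: The bounds are reversed; BETWEEN a AND b requires a <= b to match anything

Fix: Swap the bounds so the smaller value comes first

Corrected query:
SELECT id, name, price FROM products WHERE price BETWEEN 142.85 AND 985.74

Result:
id | name   | price 
---+--------+-------
3  | Shelf  | 164.87
5  | Router | 655.36
6  | Racket | 199.28
7  | Chair  | 803.94
8  | Phone  | 405.62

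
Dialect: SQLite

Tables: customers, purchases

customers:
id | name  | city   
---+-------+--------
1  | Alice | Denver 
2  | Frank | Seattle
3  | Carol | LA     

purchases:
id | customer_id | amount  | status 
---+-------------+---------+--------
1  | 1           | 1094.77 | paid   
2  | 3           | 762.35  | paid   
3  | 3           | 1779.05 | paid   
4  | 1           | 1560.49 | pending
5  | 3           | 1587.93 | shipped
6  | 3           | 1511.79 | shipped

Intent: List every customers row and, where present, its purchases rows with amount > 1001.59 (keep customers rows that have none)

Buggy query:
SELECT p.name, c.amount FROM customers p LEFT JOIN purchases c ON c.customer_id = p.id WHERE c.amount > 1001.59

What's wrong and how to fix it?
Bug: Filtering c.amount in WHERE discards the NULL rows produced by LEFT JOIN, turning it into an inner join

Fix: Put 'c.amount > 1001.59' in the JOIN's ON clause instead of WHERE

Corrected query:
SELECT p.name, c.amount FROM customers p LEFT JOIN purchases c ON c.customer_id = p.id AND c.amount > 1001.59

Result:
name  | amount 
------+--------
Alice | 1094.77
Alice | 1560.49
Frank | NULL   
Carol | 1511.79
Carol | 1587.93
Carol | 1779.05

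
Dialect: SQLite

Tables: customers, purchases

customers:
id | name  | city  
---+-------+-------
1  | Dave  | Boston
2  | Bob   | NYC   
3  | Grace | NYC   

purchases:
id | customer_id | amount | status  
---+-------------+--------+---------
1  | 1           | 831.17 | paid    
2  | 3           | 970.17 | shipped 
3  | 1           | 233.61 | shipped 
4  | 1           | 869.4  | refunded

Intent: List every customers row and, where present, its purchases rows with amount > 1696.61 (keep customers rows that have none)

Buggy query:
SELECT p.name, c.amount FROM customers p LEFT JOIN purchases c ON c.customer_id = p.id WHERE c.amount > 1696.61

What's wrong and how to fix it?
Bug: Filtering c.amount in WHERE discards the NULL rows produced by LEFT JOIN, turning it into an inner join

Fix: Move the right-table condition into the ON clause so unmatched parents are kept

Corrected query:
SELECT p.name, c.amount FROM customers p LEFT JOIN purchases c ON c.customer_id = p.id AND c.amount > 1696.61

Result:
name  | amount
------+-------
Dave  | NULL  
Bob   | NULL  
Grace | NULL  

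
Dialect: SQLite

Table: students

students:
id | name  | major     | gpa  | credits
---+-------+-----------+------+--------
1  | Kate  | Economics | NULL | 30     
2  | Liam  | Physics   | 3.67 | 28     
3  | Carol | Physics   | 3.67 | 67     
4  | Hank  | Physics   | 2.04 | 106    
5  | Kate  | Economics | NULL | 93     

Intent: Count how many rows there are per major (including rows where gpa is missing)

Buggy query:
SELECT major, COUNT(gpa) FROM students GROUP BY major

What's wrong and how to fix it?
Bug: COUNT(column) counts non-NULL values only; rows with NULL gpa aren't counted

Fix: Replace COUNT(gpa) with COUNT(*)

Corrected query:
SELECT major, COUNT(*) FROM students GROUP BY major

Result:
major     | COUNT(*)
----------+---------
Economics | 2       
Physics   | 3       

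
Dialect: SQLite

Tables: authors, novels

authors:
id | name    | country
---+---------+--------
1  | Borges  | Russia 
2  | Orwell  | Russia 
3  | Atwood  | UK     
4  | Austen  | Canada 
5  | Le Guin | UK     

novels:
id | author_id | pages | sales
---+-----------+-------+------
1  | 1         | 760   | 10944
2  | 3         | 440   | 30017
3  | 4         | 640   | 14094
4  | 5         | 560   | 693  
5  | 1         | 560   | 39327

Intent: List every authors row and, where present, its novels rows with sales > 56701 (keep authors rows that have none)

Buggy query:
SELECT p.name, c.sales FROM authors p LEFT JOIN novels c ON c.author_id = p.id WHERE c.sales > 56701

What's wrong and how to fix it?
Bug: Filtering c.sales in WHERE discards the NULL rows produced by LEFT JOIN, turning it into an inner join

Fix: Move the right-table condition into the ON clause so unmatched parents are kept

Corrected query:
SELECT p.name, c.sales FROM authors p LEFT JOIN novels c ON c.author_id = p.id AND c.sales > 56701

Result:
name    | sales
--------+------
Borges  | NULL 
Orwell  | NULL 
Atwood  | NULL 
Austen  | NULL 
Le Guin | NULL 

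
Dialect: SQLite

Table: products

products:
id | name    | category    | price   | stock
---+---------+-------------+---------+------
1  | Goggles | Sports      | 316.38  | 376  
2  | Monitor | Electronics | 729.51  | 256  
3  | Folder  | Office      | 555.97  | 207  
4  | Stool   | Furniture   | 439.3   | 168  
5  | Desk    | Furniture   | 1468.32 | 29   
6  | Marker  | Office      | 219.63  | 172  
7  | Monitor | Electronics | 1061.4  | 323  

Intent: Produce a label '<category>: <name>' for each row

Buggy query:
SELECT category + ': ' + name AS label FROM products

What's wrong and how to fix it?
Bug: SQLite uses || for string concatenation; + coerces text to numbers (yielding 0)

Fix: Use the || operator for string concatenation

Corrected query:
SELECT category || ': ' || name AS label FROM products

Result:
label               
--------------------
Sports: Goggles     
Electronics: Monitor
Office: Folder      
Furniture: Stool    
Furniture: Desk     
Office: Marker      
Electronics: Monitor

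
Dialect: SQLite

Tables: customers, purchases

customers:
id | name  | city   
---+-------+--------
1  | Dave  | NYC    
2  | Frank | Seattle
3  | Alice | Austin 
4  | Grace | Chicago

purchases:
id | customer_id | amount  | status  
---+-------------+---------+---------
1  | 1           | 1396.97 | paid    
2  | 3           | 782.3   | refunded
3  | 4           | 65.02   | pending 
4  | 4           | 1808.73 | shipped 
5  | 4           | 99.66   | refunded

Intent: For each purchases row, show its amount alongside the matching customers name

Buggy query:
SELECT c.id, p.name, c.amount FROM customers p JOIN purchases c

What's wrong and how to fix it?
Bug: Missing join condition: each purchases row is matched to all customers rows instead of just its own

Fix: Add ON c.customer_id = p.id to the JOIN

Corrected query:
SELECT c.id, p.name, c.amount FROM customers p JOIN purchases c ON c.customer_id = p.id

Result:
id | name  | amount 
---+-------+--------
1  | Dave  | 1396.97
2  | Alice | 782.3  
3  | Grace | 65.02  
4  | Grace | 1808.73
5  | Grace | 99.66  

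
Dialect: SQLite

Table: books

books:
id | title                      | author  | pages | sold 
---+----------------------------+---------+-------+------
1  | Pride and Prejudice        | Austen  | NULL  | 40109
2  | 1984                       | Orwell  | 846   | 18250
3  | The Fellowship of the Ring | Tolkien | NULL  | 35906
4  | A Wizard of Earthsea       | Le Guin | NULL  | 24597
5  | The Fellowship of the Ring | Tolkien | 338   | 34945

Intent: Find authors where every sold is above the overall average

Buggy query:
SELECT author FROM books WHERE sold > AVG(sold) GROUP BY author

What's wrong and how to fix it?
Bug: WHERE evaluates per row before aggregation, so AVG() is unavailable

Fix: Use a subquery for AVG and a HAVING MIN(...) filter so the condition holds for every row in the group

Corrected query:
SELECT author FROM books GROUP BY author HAVING MIN(sold) > (SELECT AVG(sold) FROM books)

Result:
author 
-------
Austen 
Tolkien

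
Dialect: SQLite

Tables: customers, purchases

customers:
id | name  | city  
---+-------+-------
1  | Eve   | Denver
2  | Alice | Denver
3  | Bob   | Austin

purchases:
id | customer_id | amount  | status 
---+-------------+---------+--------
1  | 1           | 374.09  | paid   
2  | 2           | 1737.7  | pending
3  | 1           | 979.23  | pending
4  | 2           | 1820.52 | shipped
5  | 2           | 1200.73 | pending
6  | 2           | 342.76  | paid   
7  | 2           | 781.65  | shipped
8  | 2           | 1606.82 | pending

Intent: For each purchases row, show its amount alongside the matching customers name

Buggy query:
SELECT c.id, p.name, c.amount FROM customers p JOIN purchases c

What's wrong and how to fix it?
Bug: JOIN with no ON clause produces a cartesian product; every purchases row pairs with every customers row

Fix: Specify the join condition linking the foreign key to the parent id

Corrected query:
SELECT c.id, p.name, c.amount FROM customers p JOIN purchases c ON c.customer_id = p.id

Result:
id | name  | amount 
---+-------+--------
1  | Eve   | 374.09 
2  | Alice | 1737.7 
3  | Eve   | 979.23 
4  | Alice | 1820.52
5  | Alice | 1200.73
6  | Alice | 342.76 
7  | Alice | 781.65 
8  | Alice | 1606.82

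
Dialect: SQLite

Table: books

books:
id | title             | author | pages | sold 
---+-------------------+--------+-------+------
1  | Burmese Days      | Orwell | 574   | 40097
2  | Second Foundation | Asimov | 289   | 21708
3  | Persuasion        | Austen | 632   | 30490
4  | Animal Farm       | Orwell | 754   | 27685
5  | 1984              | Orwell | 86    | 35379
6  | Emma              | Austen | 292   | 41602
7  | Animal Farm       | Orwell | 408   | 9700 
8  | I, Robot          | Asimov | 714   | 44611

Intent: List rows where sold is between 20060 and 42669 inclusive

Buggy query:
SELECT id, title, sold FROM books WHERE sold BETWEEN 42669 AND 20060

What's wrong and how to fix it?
Bug: BETWEEN expects the lower bound first; with 42669 AND 20060 the range is empty

Fix: Write BETWEEN 20060 AND 42669

Corrected query:
SELECT id, title, sold FROM books WHERE sold BETWEEN 20060 AND 42669

Result:
id | title             | sold 
---+-------------------+------
1  | Burmese Days      | 40097
2  | Second Foundation | 21708
3  | Persuasion        | 30490
4  | Animal Farm       | 27685
5  | 1984              | 35379
6  | Emma              | 41602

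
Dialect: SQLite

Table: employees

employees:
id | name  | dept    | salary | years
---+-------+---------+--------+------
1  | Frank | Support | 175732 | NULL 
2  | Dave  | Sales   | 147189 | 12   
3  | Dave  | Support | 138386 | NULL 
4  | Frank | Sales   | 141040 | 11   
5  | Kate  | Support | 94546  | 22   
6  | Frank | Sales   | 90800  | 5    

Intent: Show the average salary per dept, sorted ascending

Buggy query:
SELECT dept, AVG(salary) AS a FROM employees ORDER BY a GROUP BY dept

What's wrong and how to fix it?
Bug: GROUP BY must precede ORDER BY

Fix: Move ORDER BY to the end, after GROUP BY

Corrected query:
SELECT dept, AVG(salary) AS a FROM employees GROUP BY dept ORDER BY a

Result:
dept    | a            
--------+--------------
Sales   | 126343       
Support | 136221.333333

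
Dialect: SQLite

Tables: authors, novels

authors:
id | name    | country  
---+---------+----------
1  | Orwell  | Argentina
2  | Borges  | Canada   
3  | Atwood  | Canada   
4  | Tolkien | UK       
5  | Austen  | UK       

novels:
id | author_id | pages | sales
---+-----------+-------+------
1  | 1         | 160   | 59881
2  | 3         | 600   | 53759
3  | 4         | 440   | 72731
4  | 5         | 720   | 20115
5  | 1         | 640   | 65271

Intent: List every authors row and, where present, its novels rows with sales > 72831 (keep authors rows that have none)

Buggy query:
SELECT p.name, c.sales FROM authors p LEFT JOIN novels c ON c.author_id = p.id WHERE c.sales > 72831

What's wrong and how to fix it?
Bug: Filtering c.sales in WHERE discards the NULL rows produced by LEFT JOIN, turning it into an inner join

Fix: Move the right-table condition into the ON clause so unmatched parents are kept

Corrected query:
SELECT p.name, c.sales FROM authors p LEFT JOIN novels c ON c.author_id = p.id AND c.sales > 72831

Result:
name    | sales
--------+------
Orwell  | NULL 
Borges  | NULL 
Atwood  | NULL 
Tolkien | NULL 
Austen  | NULL 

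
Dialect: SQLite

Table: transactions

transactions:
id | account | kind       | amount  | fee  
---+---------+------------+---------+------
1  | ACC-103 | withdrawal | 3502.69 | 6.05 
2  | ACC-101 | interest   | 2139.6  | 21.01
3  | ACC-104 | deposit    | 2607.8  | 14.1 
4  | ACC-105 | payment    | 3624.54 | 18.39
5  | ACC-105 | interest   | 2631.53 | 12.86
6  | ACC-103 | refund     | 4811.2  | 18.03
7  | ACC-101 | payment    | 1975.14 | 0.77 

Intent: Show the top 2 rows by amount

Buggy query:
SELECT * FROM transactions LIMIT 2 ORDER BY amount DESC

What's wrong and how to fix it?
Bug: ORDER BY cannot follow LIMIT; LIMIT is the final clause

Fix: Swap the clauses: ORDER BY first, then LIMIT

Corrected query:
SELECT * FROM transactions ORDER BY amount DESC LIMIT 2

Result:
id | account | kind    | amount  | fee  
---+---------+---------+---------+------
6  | ACC-103 | refund  | 4811.2  | 18.03
4  | ACC-105 | payment | 3624.54 | 18.39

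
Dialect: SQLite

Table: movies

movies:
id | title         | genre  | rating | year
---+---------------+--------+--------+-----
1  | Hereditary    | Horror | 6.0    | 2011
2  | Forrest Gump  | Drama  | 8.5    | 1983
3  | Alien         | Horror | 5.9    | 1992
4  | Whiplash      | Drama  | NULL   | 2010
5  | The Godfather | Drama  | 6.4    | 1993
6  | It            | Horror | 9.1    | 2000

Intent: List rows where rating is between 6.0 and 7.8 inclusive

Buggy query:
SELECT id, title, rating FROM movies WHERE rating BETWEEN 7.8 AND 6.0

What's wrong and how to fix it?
Bug: The bounds are reversed; BETWEEN a AND b requires a <= b to match anything

Fix: Swap the bounds so the smaller value comes first

Corrected query:
SELECT id, title, rating FROM movies WHERE rating BETWEEN 6.0 AND 7.8

Result:
id | title         | rating
---+---------------+-------
1  | Hereditary    | 6     
5  | The Godfather | 6.4   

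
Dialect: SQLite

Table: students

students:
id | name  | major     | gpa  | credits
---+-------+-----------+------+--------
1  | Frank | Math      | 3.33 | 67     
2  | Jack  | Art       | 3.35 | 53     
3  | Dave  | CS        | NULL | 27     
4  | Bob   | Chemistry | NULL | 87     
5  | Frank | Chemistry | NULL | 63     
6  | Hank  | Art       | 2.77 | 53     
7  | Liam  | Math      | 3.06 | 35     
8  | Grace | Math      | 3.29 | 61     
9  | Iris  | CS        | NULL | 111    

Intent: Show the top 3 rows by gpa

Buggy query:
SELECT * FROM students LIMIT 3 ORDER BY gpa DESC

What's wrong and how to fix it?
Bug: ORDER BY cannot follow LIMIT; LIMIT is the final clause

Fix: Swap the clauses: ORDER BY first, then LIMIT

Corrected query:
SELECT * FROM students ORDER BY gpa DESC LIMIT 3

Result:
id | name  | major | gpa  | credits
---+-------+-------+------+--------
2  | Jack  | Art   | 3.35 | 53     
1  | Frank | Math  | 3.33 | 67     
8  | Grace | Math  | 3.29 | 61     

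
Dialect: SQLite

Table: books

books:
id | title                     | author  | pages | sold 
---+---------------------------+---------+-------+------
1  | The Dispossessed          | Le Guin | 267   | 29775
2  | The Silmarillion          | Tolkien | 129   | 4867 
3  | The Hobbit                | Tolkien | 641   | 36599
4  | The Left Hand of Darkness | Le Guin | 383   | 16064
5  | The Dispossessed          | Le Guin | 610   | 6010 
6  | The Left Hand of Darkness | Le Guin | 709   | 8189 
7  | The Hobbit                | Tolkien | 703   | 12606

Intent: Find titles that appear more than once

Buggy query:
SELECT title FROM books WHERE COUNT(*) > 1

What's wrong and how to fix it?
Bug: WHERE can't reference COUNT(*); aggregates are computed after WHERE

Fix: GROUP BY title, then filter groups with HAVING COUNT(*) > 1

Corrected query:
SELECT title FROM books GROUP BY title HAVING COUNT(*) > 1

Result:
title                    
-------------------------
The Dispossessed         
The Hobbit               
The Left Hand of Darkness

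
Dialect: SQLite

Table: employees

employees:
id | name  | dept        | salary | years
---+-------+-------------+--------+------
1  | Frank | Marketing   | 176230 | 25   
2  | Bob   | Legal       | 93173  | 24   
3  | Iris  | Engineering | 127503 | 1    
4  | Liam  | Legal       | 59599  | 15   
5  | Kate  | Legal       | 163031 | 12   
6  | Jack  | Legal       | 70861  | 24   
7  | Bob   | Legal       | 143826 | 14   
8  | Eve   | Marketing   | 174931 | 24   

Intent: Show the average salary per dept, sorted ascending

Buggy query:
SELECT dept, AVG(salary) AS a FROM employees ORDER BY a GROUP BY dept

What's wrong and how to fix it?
Bug: ORDER BY appears before GROUP BY; SQL clause order requires GROUP BY first

Fix: Move ORDER BY to the end, after GROUP BY

Corrected query:
SELECT dept, AVG(salary) AS a FROM employees GROUP BY dept ORDER BY a

Result:
dept        | a       
------------+---------
Legal       | 106098  
Engineering | 127503  
Marketing   | 175580.5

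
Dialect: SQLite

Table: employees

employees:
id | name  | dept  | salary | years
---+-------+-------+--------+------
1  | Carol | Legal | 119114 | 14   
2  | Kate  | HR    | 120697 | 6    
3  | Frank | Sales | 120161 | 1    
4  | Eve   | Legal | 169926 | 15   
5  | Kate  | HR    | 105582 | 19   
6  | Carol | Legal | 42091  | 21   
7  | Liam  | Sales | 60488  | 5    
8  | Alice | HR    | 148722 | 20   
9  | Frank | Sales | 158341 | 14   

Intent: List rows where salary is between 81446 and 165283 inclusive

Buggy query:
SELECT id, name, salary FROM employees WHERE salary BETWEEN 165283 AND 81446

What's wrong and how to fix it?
Bug: BETWEEN expects the lower bound first; with 165283 AND 81446 the range is empty

Fix: Write BETWEEN 81446 AND 165283

Corrected query:
SELECT id, name, salary FROM employees WHERE salary BETWEEN 81446 AND 165283

Result:
id | name  | salary
---+-------+-------
1  | Carol | 119114
2  | Kate  | 120697
3  | Frank | 120161
5  | Kate  | 105582
8  | Alice | 148722
9  | Frank | 158341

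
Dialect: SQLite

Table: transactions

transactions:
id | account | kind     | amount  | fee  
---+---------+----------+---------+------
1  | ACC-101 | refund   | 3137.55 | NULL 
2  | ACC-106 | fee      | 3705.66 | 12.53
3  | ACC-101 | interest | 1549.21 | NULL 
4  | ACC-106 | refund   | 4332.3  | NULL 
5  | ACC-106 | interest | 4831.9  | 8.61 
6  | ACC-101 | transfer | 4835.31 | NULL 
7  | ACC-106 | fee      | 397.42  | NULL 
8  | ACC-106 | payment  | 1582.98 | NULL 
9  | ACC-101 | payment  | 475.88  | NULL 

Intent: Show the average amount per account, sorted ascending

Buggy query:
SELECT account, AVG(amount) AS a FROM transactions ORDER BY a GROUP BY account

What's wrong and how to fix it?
Bug: ORDER BY appears before GROUP BY; SQL clause order requires GROUP BY first

Fix: Move ORDER BY to the end, after GROUP BY

Corrected query:
SELECT account, AVG(amount) AS a FROM transactions GROUP BY account ORDER BY a

Result:
account | a        
--------+----------
ACC-101 | 2499.4875
ACC-106 | 2970.052 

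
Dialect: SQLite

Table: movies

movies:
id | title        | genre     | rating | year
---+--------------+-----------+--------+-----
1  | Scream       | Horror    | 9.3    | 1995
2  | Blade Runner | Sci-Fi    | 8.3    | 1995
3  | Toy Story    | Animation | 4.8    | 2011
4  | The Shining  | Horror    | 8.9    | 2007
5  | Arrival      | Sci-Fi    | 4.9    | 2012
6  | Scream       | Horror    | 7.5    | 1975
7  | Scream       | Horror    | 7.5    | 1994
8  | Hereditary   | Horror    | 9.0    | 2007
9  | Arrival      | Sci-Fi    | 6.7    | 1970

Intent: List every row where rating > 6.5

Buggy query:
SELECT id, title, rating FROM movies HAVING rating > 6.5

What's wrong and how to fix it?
Bug: This is a non-aggregate query (no GROUP BY, no aggregates), so in SQLite the HAVING clause is invalid here; a row-level condition belongs in WHERE

Fix: Use WHERE for row-level filtering

Corrected query:
SELECT id, title, rating FROM movies WHERE rating > 6.5

Result:
id | title        | rating
---+--------------+-------
1  | Scream       | 9.3   
2  | Blade Runner | 8.3   
4  | The Shining  | 8.9   
6  | Scream       | 7.5   
7  | Scream       | 7.5   
8  | Hereditary   | 9     
9  | Arrival      | 6.7   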